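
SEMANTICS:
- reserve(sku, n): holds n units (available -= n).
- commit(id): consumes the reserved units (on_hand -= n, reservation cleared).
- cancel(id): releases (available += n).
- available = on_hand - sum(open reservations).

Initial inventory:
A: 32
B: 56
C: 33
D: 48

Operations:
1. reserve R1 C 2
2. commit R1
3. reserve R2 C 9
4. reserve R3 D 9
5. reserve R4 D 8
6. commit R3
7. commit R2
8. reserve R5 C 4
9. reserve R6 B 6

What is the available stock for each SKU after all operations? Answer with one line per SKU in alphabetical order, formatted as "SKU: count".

Answer: A: 32
B: 50
C: 18
D: 31

Derivation:
Step 1: reserve R1 C 2 -> on_hand[A=32 B=56 C=33 D=48] avail[A=32 B=56 C=31 D=48] open={R1}
Step 2: commit R1 -> on_hand[A=32 B=56 C=31 D=48] avail[A=32 B=56 C=31 D=48] open={}
Step 3: reserve R2 C 9 -> on_hand[A=32 B=56 C=31 D=48] avail[A=32 B=56 C=22 D=48] open={R2}
Step 4: reserve R3 D 9 -> on_hand[A=32 B=56 C=31 D=48] avail[A=32 B=56 C=22 D=39] open={R2,R3}
Step 5: reserve R4 D 8 -> on_hand[A=32 B=56 C=31 D=48] avail[A=32 B=56 C=22 D=31] open={R2,R3,R4}
Step 6: commit R3 -> on_hand[A=32 B=56 C=31 D=39] avail[A=32 B=56 C=22 D=31] open={R2,R4}
Step 7: commit R2 -> on_hand[A=32 B=56 C=22 D=39] avail[A=32 B=56 C=22 D=31] open={R4}
Step 8: reserve R5 C 4 -> on_hand[A=32 B=56 C=22 D=39] avail[A=32 B=56 C=18 D=31] open={R4,R5}
Step 9: reserve R6 B 6 -> on_hand[A=32 B=56 C=22 D=39] avail[A=32 B=50 C=18 D=31] open={R4,R5,R6}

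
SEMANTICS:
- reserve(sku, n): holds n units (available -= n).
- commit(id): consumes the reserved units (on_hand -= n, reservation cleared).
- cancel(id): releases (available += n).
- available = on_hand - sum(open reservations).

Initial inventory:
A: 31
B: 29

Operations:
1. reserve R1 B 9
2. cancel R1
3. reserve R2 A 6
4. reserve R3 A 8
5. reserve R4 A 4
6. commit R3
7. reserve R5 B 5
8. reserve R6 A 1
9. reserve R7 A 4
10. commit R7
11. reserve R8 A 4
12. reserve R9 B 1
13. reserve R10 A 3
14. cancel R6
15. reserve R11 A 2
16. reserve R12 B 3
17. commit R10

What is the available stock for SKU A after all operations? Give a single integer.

Answer: 0

Derivation:
Step 1: reserve R1 B 9 -> on_hand[A=31 B=29] avail[A=31 B=20] open={R1}
Step 2: cancel R1 -> on_hand[A=31 B=29] avail[A=31 B=29] open={}
Step 3: reserve R2 A 6 -> on_hand[A=31 B=29] avail[A=25 B=29] open={R2}
Step 4: reserve R3 A 8 -> on_hand[A=31 B=29] avail[A=17 B=29] open={R2,R3}
Step 5: reserve R4 A 4 -> on_hand[A=31 B=29] avail[A=13 B=29] open={R2,R3,R4}
Step 6: commit R3 -> on_hand[A=23 B=29] avail[A=13 B=29] open={R2,R4}
Step 7: reserve R5 B 5 -> on_hand[A=23 B=29] avail[A=13 B=24] open={R2,R4,R5}
Step 8: reserve R6 A 1 -> on_hand[A=23 B=29] avail[A=12 B=24] open={R2,R4,R5,R6}
Step 9: reserve R7 A 4 -> on_hand[A=23 B=29] avail[A=8 B=24] open={R2,R4,R5,R6,R7}
Step 10: commit R7 -> on_hand[A=19 B=29] avail[A=8 B=24] open={R2,R4,R5,R6}
Step 11: reserve R8 A 4 -> on_hand[A=19 B=29] avail[A=4 B=24] open={R2,R4,R5,R6,R8}
Step 12: reserve R9 B 1 -> on_hand[A=19 B=29] avail[A=4 B=23] open={R2,R4,R5,R6,R8,R9}
Step 13: reserve R10 A 3 -> on_hand[A=19 B=29] avail[A=1 B=23] open={R10,R2,R4,R5,R6,R8,R9}
Step 14: cancel R6 -> on_hand[A=19 B=29] avail[A=2 B=23] open={R10,R2,R4,R5,R8,R9}
Step 15: reserve R11 A 2 -> on_hand[A=19 B=29] avail[A=0 B=23] open={R10,R11,R2,R4,R5,R8,R9}
Step 16: reserve R12 B 3 -> on_hand[A=19 B=29] avail[A=0 B=20] open={R10,R11,R12,R2,R4,R5,R8,R9}
Step 17: commit R10 -> on_hand[A=16 B=29] avail[A=0 B=20] open={R11,R12,R2,R4,R5,R8,R9}
Final available[A] = 0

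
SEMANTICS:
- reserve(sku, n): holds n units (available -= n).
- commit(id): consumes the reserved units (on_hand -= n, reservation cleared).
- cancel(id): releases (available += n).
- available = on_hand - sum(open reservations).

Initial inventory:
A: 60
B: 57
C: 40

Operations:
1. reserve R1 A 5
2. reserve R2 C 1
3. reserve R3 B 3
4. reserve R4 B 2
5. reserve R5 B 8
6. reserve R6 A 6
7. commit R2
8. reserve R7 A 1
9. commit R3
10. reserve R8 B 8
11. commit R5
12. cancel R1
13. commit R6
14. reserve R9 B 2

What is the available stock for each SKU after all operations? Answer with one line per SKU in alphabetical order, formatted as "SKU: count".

Answer: A: 53
B: 34
C: 39

Derivation:
Step 1: reserve R1 A 5 -> on_hand[A=60 B=57 C=40] avail[A=55 B=57 C=40] open={R1}
Step 2: reserve R2 C 1 -> on_hand[A=60 B=57 C=40] avail[A=55 B=57 C=39] open={R1,R2}
Step 3: reserve R3 B 3 -> on_hand[A=60 B=57 C=40] avail[A=55 B=54 C=39] open={R1,R2,R3}
Step 4: reserve R4 B 2 -> on_hand[A=60 B=57 C=40] avail[A=55 B=52 C=39] open={R1,R2,R3,R4}
Step 5: reserve R5 B 8 -> on_hand[A=60 B=57 C=40] avail[A=55 B=44 C=39] open={R1,R2,R3,R4,R5}
Step 6: reserve R6 A 6 -> on_hand[A=60 B=57 C=40] avail[A=49 B=44 C=39] open={R1,R2,R3,R4,R5,R6}
Step 7: commit R2 -> on_hand[A=60 B=57 C=39] avail[A=49 B=44 C=39] open={R1,R3,R4,R5,R6}
Step 8: reserve R7 A 1 -> on_hand[A=60 B=57 C=39] avail[A=48 B=44 C=39] open={R1,R3,R4,R5,R6,R7}
Step 9: commit R3 -> on_hand[A=60 B=54 C=39] avail[A=48 B=44 C=39] open={R1,R4,R5,R6,R7}
Step 10: reserve R8 B 8 -> on_hand[A=60 B=54 C=39] avail[A=48 B=36 C=39] open={R1,R4,R5,R6,R7,R8}
Step 11: commit R5 -> on_hand[A=60 B=46 C=39] avail[A=48 B=36 C=39] open={R1,R4,R6,R7,R8}
Step 12: cancel R1 -> on_hand[A=60 B=46 C=39] avail[A=53 B=36 C=39] open={R4,R6,R7,R8}
Step 13: commit R6 -> on_hand[A=54 B=46 C=39] avail[A=53 B=36 C=39] open={R4,R7,R8}
Step 14: reserve R9 B 2 -> on_hand[A=54 B=46 C=39] avail[A=53 B=34 C=39] open={R4,R7,R8,R9}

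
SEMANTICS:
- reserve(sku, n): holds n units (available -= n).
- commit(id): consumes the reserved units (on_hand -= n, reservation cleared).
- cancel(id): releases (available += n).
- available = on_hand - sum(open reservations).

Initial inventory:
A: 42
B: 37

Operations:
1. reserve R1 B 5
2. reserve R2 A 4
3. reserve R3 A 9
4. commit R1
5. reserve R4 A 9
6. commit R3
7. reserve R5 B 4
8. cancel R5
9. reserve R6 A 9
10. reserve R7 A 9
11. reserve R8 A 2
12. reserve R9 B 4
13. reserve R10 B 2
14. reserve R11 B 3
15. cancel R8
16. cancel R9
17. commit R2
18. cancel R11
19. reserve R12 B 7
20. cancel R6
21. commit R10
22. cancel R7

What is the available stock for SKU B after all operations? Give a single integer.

Answer: 23

Derivation:
Step 1: reserve R1 B 5 -> on_hand[A=42 B=37] avail[A=42 B=32] open={R1}
Step 2: reserve R2 A 4 -> on_hand[A=42 B=37] avail[A=38 B=32] open={R1,R2}
Step 3: reserve R3 A 9 -> on_hand[A=42 B=37] avail[A=29 B=32] open={R1,R2,R3}
Step 4: commit R1 -> on_hand[A=42 B=32] avail[A=29 B=32] open={R2,R3}
Step 5: reserve R4 A 9 -> on_hand[A=42 B=32] avail[A=20 B=32] open={R2,R3,R4}
Step 6: commit R3 -> on_hand[A=33 B=32] avail[A=20 B=32] open={R2,R4}
Step 7: reserve R5 B 4 -> on_hand[A=33 B=32] avail[A=20 B=28] open={R2,R4,R5}
Step 8: cancel R5 -> on_hand[A=33 B=32] avail[A=20 B=32] open={R2,R4}
Step 9: reserve R6 A 9 -> on_hand[A=33 B=32] avail[A=11 B=32] open={R2,R4,R6}
Step 10: reserve R7 A 9 -> on_hand[A=33 B=32] avail[A=2 B=32] open={R2,R4,R6,R7}
Step 11: reserve R8 A 2 -> on_hand[A=33 B=32] avail[A=0 B=32] open={R2,R4,R6,R7,R8}
Step 12: reserve R9 B 4 -> on_hand[A=33 B=32] avail[A=0 B=28] open={R2,R4,R6,R7,R8,R9}
Step 13: reserve R10 B 2 -> on_hand[A=33 B=32] avail[A=0 B=26] open={R10,R2,R4,R6,R7,R8,R9}
Step 14: reserve R11 B 3 -> on_hand[A=33 B=32] avail[A=0 B=23] open={R10,R11,R2,R4,R6,R7,R8,R9}
Step 15: cancel R8 -> on_hand[A=33 B=32] avail[A=2 B=23] open={R10,R11,R2,R4,R6,R7,R9}
Step 16: cancel R9 -> on_hand[A=33 B=32] avail[A=2 B=27] open={R10,R11,R2,R4,R6,R7}
Step 17: commit R2 -> on_hand[A=29 B=32] avail[A=2 B=27] open={R10,R11,R4,R6,R7}
Step 18: cancel R11 -> on_hand[A=29 B=32] avail[A=2 B=30] open={R10,R4,R6,R7}
Step 19: reserve R12 B 7 -> on_hand[A=29 B=32] avail[A=2 B=23] open={R10,R12,R4,R6,R7}
Step 20: cancel R6 -> on_hand[A=29 B=32] avail[A=11 B=23] open={R10,R12,R4,R7}
Step 21: commit R10 -> on_hand[A=29 B=30] avail[A=11 B=23] open={R12,R4,R7}
Step 22: cancel R7 -> on_hand[A=29 B=30] avail[A=20 B=23] open={R12,R4}
Final available[B] = 23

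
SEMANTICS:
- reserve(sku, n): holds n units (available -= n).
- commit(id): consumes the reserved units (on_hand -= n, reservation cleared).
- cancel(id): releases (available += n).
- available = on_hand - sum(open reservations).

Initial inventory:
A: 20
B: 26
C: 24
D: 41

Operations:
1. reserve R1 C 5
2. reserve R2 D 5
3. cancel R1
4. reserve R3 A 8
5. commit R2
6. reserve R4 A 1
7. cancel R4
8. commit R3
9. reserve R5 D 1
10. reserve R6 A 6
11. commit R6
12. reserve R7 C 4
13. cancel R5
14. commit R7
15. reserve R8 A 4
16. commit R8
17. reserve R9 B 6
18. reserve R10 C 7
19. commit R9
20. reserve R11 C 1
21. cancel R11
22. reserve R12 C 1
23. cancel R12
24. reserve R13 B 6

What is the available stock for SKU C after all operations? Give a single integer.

Step 1: reserve R1 C 5 -> on_hand[A=20 B=26 C=24 D=41] avail[A=20 B=26 C=19 D=41] open={R1}
Step 2: reserve R2 D 5 -> on_hand[A=20 B=26 C=24 D=41] avail[A=20 B=26 C=19 D=36] open={R1,R2}
Step 3: cancel R1 -> on_hand[A=20 B=26 C=24 D=41] avail[A=20 B=26 C=24 D=36] open={R2}
Step 4: reserve R3 A 8 -> on_hand[A=20 B=26 C=24 D=41] avail[A=12 B=26 C=24 D=36] open={R2,R3}
Step 5: commit R2 -> on_hand[A=20 B=26 C=24 D=36] avail[A=12 B=26 C=24 D=36] open={R3}
Step 6: reserve R4 A 1 -> on_hand[A=20 B=26 C=24 D=36] avail[A=11 B=26 C=24 D=36] open={R3,R4}
Step 7: cancel R4 -> on_hand[A=20 B=26 C=24 D=36] avail[A=12 B=26 C=24 D=36] open={R3}
Step 8: commit R3 -> on_hand[A=12 B=26 C=24 D=36] avail[A=12 B=26 C=24 D=36] open={}
Step 9: reserve R5 D 1 -> on_hand[A=12 B=26 C=24 D=36] avail[A=12 B=26 C=24 D=35] open={R5}
Step 10: reserve R6 A 6 -> on_hand[A=12 B=26 C=24 D=36] avail[A=6 B=26 C=24 D=35] open={R5,R6}
Step 11: commit R6 -> on_hand[A=6 B=26 C=24 D=36] avail[A=6 B=26 C=24 D=35] open={R5}
Step 12: reserve R7 C 4 -> on_hand[A=6 B=26 C=24 D=36] avail[A=6 B=26 C=20 D=35] open={R5,R7}
Step 13: cancel R5 -> on_hand[A=6 B=26 C=24 D=36] avail[A=6 B=26 C=20 D=36] open={R7}
Step 14: commit R7 -> on_hand[A=6 B=26 C=20 D=36] avail[A=6 B=26 C=20 D=36] open={}
Step 15: reserve R8 A 4 -> on_hand[A=6 B=26 C=20 D=36] avail[A=2 B=26 C=20 D=36] open={R8}
Step 16: commit R8 -> on_hand[A=2 B=26 C=20 D=36] avail[A=2 B=26 C=20 D=36] open={}
Step 17: reserve R9 B 6 -> on_hand[A=2 B=26 C=20 D=36] avail[A=2 B=20 C=20 D=36] open={R9}
Step 18: reserve R10 C 7 -> on_hand[A=2 B=26 C=20 D=36] avail[A=2 B=20 C=13 D=36] open={R10,R9}
Step 19: commit R9 -> on_hand[A=2 B=20 C=20 D=36] avail[A=2 B=20 C=13 D=36] open={R10}
Step 20: reserve R11 C 1 -> on_hand[A=2 B=20 C=20 D=36] avail[A=2 B=20 C=12 D=36] open={R10,R11}
Step 21: cancel R11 -> on_hand[A=2 B=20 C=20 D=36] avail[A=2 B=20 C=13 D=36] open={R10}
Step 22: reserve R12 C 1 -> on_hand[A=2 B=20 C=20 D=36] avail[A=2 B=20 C=12 D=36] open={R10,R12}
Step 23: cancel R12 -> on_hand[A=2 B=20 C=20 D=36] avail[A=2 B=20 C=13 D=36] open={R10}
Step 24: reserve R13 B 6 -> on_hand[A=2 B=20 C=20 D=36] avail[A=2 B=14 C=13 D=36] open={R10,R13}
Final available[C] = 13

Answer: 13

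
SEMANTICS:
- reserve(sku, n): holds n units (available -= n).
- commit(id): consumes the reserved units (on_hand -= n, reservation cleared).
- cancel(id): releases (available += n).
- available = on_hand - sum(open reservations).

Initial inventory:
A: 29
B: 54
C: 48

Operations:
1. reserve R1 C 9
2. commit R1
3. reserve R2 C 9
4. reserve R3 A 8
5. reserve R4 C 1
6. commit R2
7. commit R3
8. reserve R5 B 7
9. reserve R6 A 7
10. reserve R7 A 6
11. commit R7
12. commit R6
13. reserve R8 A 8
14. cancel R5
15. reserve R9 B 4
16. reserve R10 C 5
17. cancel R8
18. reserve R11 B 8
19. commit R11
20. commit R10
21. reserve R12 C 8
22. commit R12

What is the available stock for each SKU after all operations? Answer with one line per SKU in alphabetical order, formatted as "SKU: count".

Step 1: reserve R1 C 9 -> on_hand[A=29 B=54 C=48] avail[A=29 B=54 C=39] open={R1}
Step 2: commit R1 -> on_hand[A=29 B=54 C=39] avail[A=29 B=54 C=39] open={}
Step 3: reserve R2 C 9 -> on_hand[A=29 B=54 C=39] avail[A=29 B=54 C=30] open={R2}
Step 4: reserve R3 A 8 -> on_hand[A=29 B=54 C=39] avail[A=21 B=54 C=30] open={R2,R3}
Step 5: reserve R4 C 1 -> on_hand[A=29 B=54 C=39] avail[A=21 B=54 C=29] open={R2,R3,R4}
Step 6: commit R2 -> on_hand[A=29 B=54 C=30] avail[A=21 B=54 C=29] open={R3,R4}
Step 7: commit R3 -> on_hand[A=21 B=54 C=30] avail[A=21 B=54 C=29] open={R4}
Step 8: reserve R5 B 7 -> on_hand[A=21 B=54 C=30] avail[A=21 B=47 C=29] open={R4,R5}
Step 9: reserve R6 A 7 -> on_hand[A=21 B=54 C=30] avail[A=14 B=47 C=29] open={R4,R5,R6}
Step 10: reserve R7 A 6 -> on_hand[A=21 B=54 C=30] avail[A=8 B=47 C=29] open={R4,R5,R6,R7}
Step 11: commit R7 -> on_hand[A=15 B=54 C=30] avail[A=8 B=47 C=29] open={R4,R5,R6}
Step 12: commit R6 -> on_hand[A=8 B=54 C=30] avail[A=8 B=47 C=29] open={R4,R5}
Step 13: reserve R8 A 8 -> on_hand[A=8 B=54 C=30] avail[A=0 B=47 C=29] open={R4,R5,R8}
Step 14: cancel R5 -> on_hand[A=8 B=54 C=30] avail[A=0 B=54 C=29] open={R4,R8}
Step 15: reserve R9 B 4 -> on_hand[A=8 B=54 C=30] avail[A=0 B=50 C=29] open={R4,R8,R9}
Step 16: reserve R10 C 5 -> on_hand[A=8 B=54 C=30] avail[A=0 B=50 C=24] open={R10,R4,R8,R9}
Step 17: cancel R8 -> on_hand[A=8 B=54 C=30] avail[A=8 B=50 C=24] open={R10,R4,R9}
Step 18: reserve R11 B 8 -> on_hand[A=8 B=54 C=30] avail[A=8 B=42 C=24] open={R10,R11,R4,R9}
Step 19: commit R11 -> on_hand[A=8 B=46 C=30] avail[A=8 B=42 C=24] open={R10,R4,R9}
Step 20: commit R10 -> on_hand[A=8 B=46 C=25] avail[A=8 B=42 C=24] open={R4,R9}
Step 21: reserve R12 C 8 -> on_hand[A=8 B=46 C=25] avail[A=8 B=42 C=16] open={R12,R4,R9}
Step 22: commit R12 -> on_hand[A=8 B=46 C=17] avail[A=8 B=42 C=16] open={R4,R9}

Answer: A: 8
B: 42
C: 16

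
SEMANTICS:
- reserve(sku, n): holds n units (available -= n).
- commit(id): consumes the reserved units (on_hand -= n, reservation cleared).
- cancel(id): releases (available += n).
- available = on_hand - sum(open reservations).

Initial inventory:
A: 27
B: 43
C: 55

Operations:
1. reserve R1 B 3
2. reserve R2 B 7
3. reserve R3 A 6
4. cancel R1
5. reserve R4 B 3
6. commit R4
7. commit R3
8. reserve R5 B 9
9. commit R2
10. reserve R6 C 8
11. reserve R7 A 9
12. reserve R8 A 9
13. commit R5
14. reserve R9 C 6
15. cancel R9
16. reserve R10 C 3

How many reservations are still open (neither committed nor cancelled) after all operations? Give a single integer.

Answer: 4

Derivation:
Step 1: reserve R1 B 3 -> on_hand[A=27 B=43 C=55] avail[A=27 B=40 C=55] open={R1}
Step 2: reserve R2 B 7 -> on_hand[A=27 B=43 C=55] avail[A=27 B=33 C=55] open={R1,R2}
Step 3: reserve R3 A 6 -> on_hand[A=27 B=43 C=55] avail[A=21 B=33 C=55] open={R1,R2,R3}
Step 4: cancel R1 -> on_hand[A=27 B=43 C=55] avail[A=21 B=36 C=55] open={R2,R3}
Step 5: reserve R4 B 3 -> on_hand[A=27 B=43 C=55] avail[A=21 B=33 C=55] open={R2,R3,R4}
Step 6: commit R4 -> on_hand[A=27 B=40 C=55] avail[A=21 B=33 C=55] open={R2,R3}
Step 7: commit R3 -> on_hand[A=21 B=40 C=55] avail[A=21 B=33 C=55] open={R2}
Step 8: reserve R5 B 9 -> on_hand[A=21 B=40 C=55] avail[A=21 B=24 C=55] open={R2,R5}
Step 9: commit R2 -> on_hand[A=21 B=33 C=55] avail[A=21 B=24 C=55] open={R5}
Step 10: reserve R6 C 8 -> on_hand[A=21 B=33 C=55] avail[A=21 B=24 C=47] open={R5,R6}
Step 11: reserve R7 A 9 -> on_hand[A=21 B=33 C=55] avail[A=12 B=24 C=47] open={R5,R6,R7}
Step 12: reserve R8 A 9 -> on_hand[A=21 B=33 C=55] avail[A=3 B=24 C=47] open={R5,R6,R7,R8}
Step 13: commit R5 -> on_hand[A=21 B=24 C=55] avail[A=3 B=24 C=47] open={R6,R7,R8}
Step 14: reserve R9 C 6 -> on_hand[A=21 B=24 C=55] avail[A=3 B=24 C=41] open={R6,R7,R8,R9}
Step 15: cancel R9 -> on_hand[A=21 B=24 C=55] avail[A=3 B=24 C=47] open={R6,R7,R8}
Step 16: reserve R10 C 3 -> on_hand[A=21 B=24 C=55] avail[A=3 B=24 C=44] open={R10,R6,R7,R8}
Open reservations: ['R10', 'R6', 'R7', 'R8'] -> 4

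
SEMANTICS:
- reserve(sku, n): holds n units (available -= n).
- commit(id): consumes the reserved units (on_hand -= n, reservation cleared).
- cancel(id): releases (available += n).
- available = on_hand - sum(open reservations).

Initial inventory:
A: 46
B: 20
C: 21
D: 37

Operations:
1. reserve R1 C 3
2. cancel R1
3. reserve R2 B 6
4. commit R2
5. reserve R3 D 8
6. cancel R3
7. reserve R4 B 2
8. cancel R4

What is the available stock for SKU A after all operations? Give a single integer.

Step 1: reserve R1 C 3 -> on_hand[A=46 B=20 C=21 D=37] avail[A=46 B=20 C=18 D=37] open={R1}
Step 2: cancel R1 -> on_hand[A=46 B=20 C=21 D=37] avail[A=46 B=20 C=21 D=37] open={}
Step 3: reserve R2 B 6 -> on_hand[A=46 B=20 C=21 D=37] avail[A=46 B=14 C=21 D=37] open={R2}
Step 4: commit R2 -> on_hand[A=46 B=14 C=21 D=37] avail[A=46 B=14 C=21 D=37] open={}
Step 5: reserve R3 D 8 -> on_hand[A=46 B=14 C=21 D=37] avail[A=46 B=14 C=21 D=29] open={R3}
Step 6: cancel R3 -> on_hand[A=46 B=14 C=21 D=37] avail[A=46 B=14 C=21 D=37] open={}
Step 7: reserve R4 B 2 -> on_hand[A=46 B=14 C=21 D=37] avail[A=46 B=12 C=21 D=37] open={R4}
Step 8: cancel R4 -> on_hand[A=46 B=14 C=21 D=37] avail[A=46 B=14 C=21 D=37] open={}
Final available[A] = 46

Answer: 46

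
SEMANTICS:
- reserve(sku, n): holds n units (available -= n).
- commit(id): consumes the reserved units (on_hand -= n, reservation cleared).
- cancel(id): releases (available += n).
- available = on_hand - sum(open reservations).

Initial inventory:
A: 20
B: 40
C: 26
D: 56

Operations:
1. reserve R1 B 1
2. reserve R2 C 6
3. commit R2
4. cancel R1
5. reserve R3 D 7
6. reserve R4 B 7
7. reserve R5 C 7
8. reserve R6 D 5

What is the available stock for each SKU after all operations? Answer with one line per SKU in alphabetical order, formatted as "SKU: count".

Answer: A: 20
B: 33
C: 13
D: 44

Derivation:
Step 1: reserve R1 B 1 -> on_hand[A=20 B=40 C=26 D=56] avail[A=20 B=39 C=26 D=56] open={R1}
Step 2: reserve R2 C 6 -> on_hand[A=20 B=40 C=26 D=56] avail[A=20 B=39 C=20 D=56] open={R1,R2}
Step 3: commit R2 -> on_hand[A=20 B=40 C=20 D=56] avail[A=20 B=39 C=20 D=56] open={R1}
Step 4: cancel R1 -> on_hand[A=20 B=40 C=20 D=56] avail[A=20 B=40 C=20 D=56] open={}
Step 5: reserve R3 D 7 -> on_hand[A=20 B=40 C=20 D=56] avail[A=20 B=40 C=20 D=49] open={R3}
Step 6: reserve R4 B 7 -> on_hand[A=20 B=40 C=20 D=56] avail[A=20 B=33 C=20 D=49] open={R3,R4}
Step 7: reserve R5 C 7 -> on_hand[A=20 B=40 C=20 D=56] avail[A=20 B=33 C=13 D=49] open={R3,R4,R5}
Step 8: reserve R6 D 5 -> on_hand[A=20 B=40 C=20 D=56] avail[A=20 B=33 C=13 D=44] open={R3,R4,R5,R6}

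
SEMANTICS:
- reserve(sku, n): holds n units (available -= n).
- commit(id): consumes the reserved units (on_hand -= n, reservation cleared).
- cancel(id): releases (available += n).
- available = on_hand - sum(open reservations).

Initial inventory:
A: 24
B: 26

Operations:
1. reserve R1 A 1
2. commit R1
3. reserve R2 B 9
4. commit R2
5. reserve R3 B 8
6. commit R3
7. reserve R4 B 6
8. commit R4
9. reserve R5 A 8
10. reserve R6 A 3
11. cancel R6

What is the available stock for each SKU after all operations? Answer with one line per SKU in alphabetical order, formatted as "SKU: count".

Step 1: reserve R1 A 1 -> on_hand[A=24 B=26] avail[A=23 B=26] open={R1}
Step 2: commit R1 -> on_hand[A=23 B=26] avail[A=23 B=26] open={}
Step 3: reserve R2 B 9 -> on_hand[A=23 B=26] avail[A=23 B=17] open={R2}
Step 4: commit R2 -> on_hand[A=23 B=17] avail[A=23 B=17] open={}
Step 5: reserve R3 B 8 -> on_hand[A=23 B=17] avail[A=23 B=9] open={R3}
Step 6: commit R3 -> on_hand[A=23 B=9] avail[A=23 B=9] open={}
Step 7: reserve R4 B 6 -> on_hand[A=23 B=9] avail[A=23 B=3] open={R4}
Step 8: commit R4 -> on_hand[A=23 B=3] avail[A=23 B=3] open={}
Step 9: reserve R5 A 8 -> on_hand[A=23 B=3] avail[A=15 B=3] open={R5}
Step 10: reserve R6 A 3 -> on_hand[A=23 B=3] avail[A=12 B=3] open={R5,R6}
Step 11: cancel R6 -> on_hand[A=23 B=3] avail[A=15 B=3] open={R5}

Answer: A: 15
B: 3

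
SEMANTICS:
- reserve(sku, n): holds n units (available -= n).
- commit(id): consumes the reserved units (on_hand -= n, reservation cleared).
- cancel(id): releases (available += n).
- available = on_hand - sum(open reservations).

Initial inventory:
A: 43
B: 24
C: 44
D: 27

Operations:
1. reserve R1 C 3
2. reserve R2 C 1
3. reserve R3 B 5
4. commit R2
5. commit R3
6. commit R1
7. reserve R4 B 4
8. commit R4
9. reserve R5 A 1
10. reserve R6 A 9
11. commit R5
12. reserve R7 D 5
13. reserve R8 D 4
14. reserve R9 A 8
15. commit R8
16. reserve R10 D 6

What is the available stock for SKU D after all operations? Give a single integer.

Step 1: reserve R1 C 3 -> on_hand[A=43 B=24 C=44 D=27] avail[A=43 B=24 C=41 D=27] open={R1}
Step 2: reserve R2 C 1 -> on_hand[A=43 B=24 C=44 D=27] avail[A=43 B=24 C=40 D=27] open={R1,R2}
Step 3: reserve R3 B 5 -> on_hand[A=43 B=24 C=44 D=27] avail[A=43 B=19 C=40 D=27] open={R1,R2,R3}
Step 4: commit R2 -> on_hand[A=43 B=24 C=43 D=27] avail[A=43 B=19 C=40 D=27] open={R1,R3}
Step 5: commit R3 -> on_hand[A=43 B=19 C=43 D=27] avail[A=43 B=19 C=40 D=27] open={R1}
Step 6: commit R1 -> on_hand[A=43 B=19 C=40 D=27] avail[A=43 B=19 C=40 D=27] open={}
Step 7: reserve R4 B 4 -> on_hand[A=43 B=19 C=40 D=27] avail[A=43 B=15 C=40 D=27] open={R4}
Step 8: commit R4 -> on_hand[A=43 B=15 C=40 D=27] avail[A=43 B=15 C=40 D=27] open={}
Step 9: reserve R5 A 1 -> on_hand[A=43 B=15 C=40 D=27] avail[A=42 B=15 C=40 D=27] open={R5}
Step 10: reserve R6 A 9 -> on_hand[A=43 B=15 C=40 D=27] avail[A=33 B=15 C=40 D=27] open={R5,R6}
Step 11: commit R5 -> on_hand[A=42 B=15 C=40 D=27] avail[A=33 B=15 C=40 D=27] open={R6}
Step 12: reserve R7 D 5 -> on_hand[A=42 B=15 C=40 D=27] avail[A=33 B=15 C=40 D=22] open={R6,R7}
Step 13: reserve R8 D 4 -> on_hand[A=42 B=15 C=40 D=27] avail[A=33 B=15 C=40 D=18] open={R6,R7,R8}
Step 14: reserve R9 A 8 -> on_hand[A=42 B=15 C=40 D=27] avail[A=25 B=15 C=40 D=18] open={R6,R7,R8,R9}
Step 15: commit R8 -> on_hand[A=42 B=15 C=40 D=23] avail[A=25 B=15 C=40 D=18] open={R6,R7,R9}
Step 16: reserve R10 D 6 -> on_hand[A=42 B=15 C=40 D=23] avail[A=25 B=15 C=40 D=12] open={R10,R6,R7,R9}
Final available[D] = 12

Answer: 12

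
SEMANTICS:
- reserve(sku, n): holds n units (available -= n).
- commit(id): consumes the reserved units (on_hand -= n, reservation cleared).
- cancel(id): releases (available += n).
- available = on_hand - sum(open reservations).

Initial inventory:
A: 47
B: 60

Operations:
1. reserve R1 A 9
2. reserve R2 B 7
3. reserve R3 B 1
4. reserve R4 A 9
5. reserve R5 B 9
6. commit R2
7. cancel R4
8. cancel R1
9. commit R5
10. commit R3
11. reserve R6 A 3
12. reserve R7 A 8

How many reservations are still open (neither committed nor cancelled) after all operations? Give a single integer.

Answer: 2

Derivation:
Step 1: reserve R1 A 9 -> on_hand[A=47 B=60] avail[A=38 B=60] open={R1}
Step 2: reserve R2 B 7 -> on_hand[A=47 B=60] avail[A=38 B=53] open={R1,R2}
Step 3: reserve R3 B 1 -> on_hand[A=47 B=60] avail[A=38 B=52] open={R1,R2,R3}
Step 4: reserve R4 A 9 -> on_hand[A=47 B=60] avail[A=29 B=52] open={R1,R2,R3,R4}
Step 5: reserve R5 B 9 -> on_hand[A=47 B=60] avail[A=29 B=43] open={R1,R2,R3,R4,R5}
Step 6: commit R2 -> on_hand[A=47 B=53] avail[A=29 B=43] open={R1,R3,R4,R5}
Step 7: cancel R4 -> on_hand[A=47 B=53] avail[A=38 B=43] open={R1,R3,R5}
Step 8: cancel R1 -> on_hand[A=47 B=53] avail[A=47 B=43] open={R3,R5}
Step 9: commit R5 -> on_hand[A=47 B=44] avail[A=47 B=43] open={R3}
Step 10: commit R3 -> on_hand[A=47 B=43] avail[A=47 B=43] open={}
Step 11: reserve R6 A 3 -> on_hand[A=47 B=43] avail[A=44 B=43] open={R6}
Step 12: reserve R7 A 8 -> on_hand[A=47 B=43] avail[A=36 B=43] open={R6,R7}
Open reservations: ['R6', 'R7'] -> 2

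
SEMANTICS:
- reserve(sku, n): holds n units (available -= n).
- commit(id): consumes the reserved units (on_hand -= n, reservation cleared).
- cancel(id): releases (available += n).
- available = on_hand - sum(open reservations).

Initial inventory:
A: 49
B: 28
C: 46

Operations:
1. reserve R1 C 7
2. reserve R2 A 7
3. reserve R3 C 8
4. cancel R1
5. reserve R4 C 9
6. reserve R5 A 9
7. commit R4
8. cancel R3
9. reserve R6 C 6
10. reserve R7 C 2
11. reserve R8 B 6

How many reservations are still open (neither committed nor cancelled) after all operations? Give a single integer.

Answer: 5

Derivation:
Step 1: reserve R1 C 7 -> on_hand[A=49 B=28 C=46] avail[A=49 B=28 C=39] open={R1}
Step 2: reserve R2 A 7 -> on_hand[A=49 B=28 C=46] avail[A=42 B=28 C=39] open={R1,R2}
Step 3: reserve R3 C 8 -> on_hand[A=49 B=28 C=46] avail[A=42 B=28 C=31] open={R1,R2,R3}
Step 4: cancel R1 -> on_hand[A=49 B=28 C=46] avail[A=42 B=28 C=38] open={R2,R3}
Step 5: reserve R4 C 9 -> on_hand[A=49 B=28 C=46] avail[A=42 B=28 C=29] open={R2,R3,R4}
Step 6: reserve R5 A 9 -> on_hand[A=49 B=28 C=46] avail[A=33 B=28 C=29] open={R2,R3,R4,R5}
Step 7: commit R4 -> on_hand[A=49 B=28 C=37] avail[A=33 B=28 C=29] open={R2,R3,R5}
Step 8: cancel R3 -> on_hand[A=49 B=28 C=37] avail[A=33 B=28 C=37] open={R2,R5}
Step 9: reserve R6 C 6 -> on_hand[A=49 B=28 C=37] avail[A=33 B=28 C=31] open={R2,R5,R6}
Step 10: reserve R7 C 2 -> on_hand[A=49 B=28 C=37] avail[A=33 B=28 C=29] open={R2,R5,R6,R7}
Step 11: reserve R8 B 6 -> on_hand[A=49 B=28 C=37] avail[A=33 B=22 C=29] open={R2,R5,R6,R7,R8}
Open reservations: ['R2', 'R5', 'R6', 'R7', 'R8'] -> 5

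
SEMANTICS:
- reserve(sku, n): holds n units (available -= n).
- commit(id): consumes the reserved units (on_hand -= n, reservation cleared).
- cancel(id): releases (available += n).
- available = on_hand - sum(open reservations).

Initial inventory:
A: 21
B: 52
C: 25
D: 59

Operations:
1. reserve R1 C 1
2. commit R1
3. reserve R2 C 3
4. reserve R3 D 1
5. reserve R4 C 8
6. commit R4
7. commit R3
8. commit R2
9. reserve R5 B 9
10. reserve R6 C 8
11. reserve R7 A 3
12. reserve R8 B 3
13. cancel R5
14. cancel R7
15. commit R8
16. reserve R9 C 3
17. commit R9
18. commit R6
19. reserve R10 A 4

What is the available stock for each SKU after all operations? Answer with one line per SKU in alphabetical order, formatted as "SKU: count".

Answer: A: 17
B: 49
C: 2
D: 58

Derivation:
Step 1: reserve R1 C 1 -> on_hand[A=21 B=52 C=25 D=59] avail[A=21 B=52 C=24 D=59] open={R1}
Step 2: commit R1 -> on_hand[A=21 B=52 C=24 D=59] avail[A=21 B=52 C=24 D=59] open={}
Step 3: reserve R2 C 3 -> on_hand[A=21 B=52 C=24 D=59] avail[A=21 B=52 C=21 D=59] open={R2}
Step 4: reserve R3 D 1 -> on_hand[A=21 B=52 C=24 D=59] avail[A=21 B=52 C=21 D=58] open={R2,R3}
Step 5: reserve R4 C 8 -> on_hand[A=21 B=52 C=24 D=59] avail[A=21 B=52 C=13 D=58] open={R2,R3,R4}
Step 6: commit R4 -> on_hand[A=21 B=52 C=16 D=59] avail[A=21 B=52 C=13 D=58] open={R2,R3}
Step 7: commit R3 -> on_hand[A=21 B=52 C=16 D=58] avail[A=21 B=52 C=13 D=58] open={R2}
Step 8: commit R2 -> on_hand[A=21 B=52 C=13 D=58] avail[A=21 B=52 C=13 D=58] open={}
Step 9: reserve R5 B 9 -> on_hand[A=21 B=52 C=13 D=58] avail[A=21 B=43 C=13 D=58] open={R5}
Step 10: reserve R6 C 8 -> on_hand[A=21 B=52 C=13 D=58] avail[A=21 B=43 C=5 D=58] open={R5,R6}
Step 11: reserve R7 A 3 -> on_hand[A=21 B=52 C=13 D=58] avail[A=18 B=43 C=5 D=58] open={R5,R6,R7}
Step 12: reserve R8 B 3 -> on_hand[A=21 B=52 C=13 D=58] avail[A=18 B=40 C=5 D=58] open={R5,R6,R7,R8}
Step 13: cancel R5 -> on_hand[A=21 B=52 C=13 D=58] avail[A=18 B=49 C=5 D=58] open={R6,R7,R8}
Step 14: cancel R7 -> on_hand[A=21 B=52 C=13 D=58] avail[A=21 B=49 C=5 D=58] open={R6,R8}
Step 15: commit R8 -> on_hand[A=21 B=49 C=13 D=58] avail[A=21 B=49 C=5 D=58] open={R6}
Step 16: reserve R9 C 3 -> on_hand[A=21 B=49 C=13 D=58] avail[A=21 B=49 C=2 D=58] open={R6,R9}
Step 17: commit R9 -> on_hand[A=21 B=49 C=10 D=58] avail[A=21 B=49 C=2 D=58] open={R6}
Step 18: commit R6 -> on_hand[A=21 B=49 C=2 D=58] avail[A=21 B=49 C=2 D=58] open={}
Step 19: reserve R10 A 4 -> on_hand[A=21 B=49 C=2 D=58] avail[A=17 B=49 C=2 D=58] open={R10}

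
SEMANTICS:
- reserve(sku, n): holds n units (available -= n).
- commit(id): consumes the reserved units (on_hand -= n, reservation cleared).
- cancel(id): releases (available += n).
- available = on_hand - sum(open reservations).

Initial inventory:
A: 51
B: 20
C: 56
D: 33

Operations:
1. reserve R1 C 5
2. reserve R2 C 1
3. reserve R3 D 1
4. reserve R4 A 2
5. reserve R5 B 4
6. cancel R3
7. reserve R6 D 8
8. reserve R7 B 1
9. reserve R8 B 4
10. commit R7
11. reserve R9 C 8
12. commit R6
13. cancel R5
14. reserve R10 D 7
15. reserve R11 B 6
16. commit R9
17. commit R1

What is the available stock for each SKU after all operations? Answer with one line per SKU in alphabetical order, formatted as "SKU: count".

Answer: A: 49
B: 9
C: 42
D: 18

Derivation:
Step 1: reserve R1 C 5 -> on_hand[A=51 B=20 C=56 D=33] avail[A=51 B=20 C=51 D=33] open={R1}
Step 2: reserve R2 C 1 -> on_hand[A=51 B=20 C=56 D=33] avail[A=51 B=20 C=50 D=33] open={R1,R2}
Step 3: reserve R3 D 1 -> on_hand[A=51 B=20 C=56 D=33] avail[A=51 B=20 C=50 D=32] open={R1,R2,R3}
Step 4: reserve R4 A 2 -> on_hand[A=51 B=20 C=56 D=33] avail[A=49 B=20 C=50 D=32] open={R1,R2,R3,R4}
Step 5: reserve R5 B 4 -> on_hand[A=51 B=20 C=56 D=33] avail[A=49 B=16 C=50 D=32] open={R1,R2,R3,R4,R5}
Step 6: cancel R3 -> on_hand[A=51 B=20 C=56 D=33] avail[A=49 B=16 C=50 D=33] open={R1,R2,R4,R5}
Step 7: reserve R6 D 8 -> on_hand[A=51 B=20 C=56 D=33] avail[A=49 B=16 C=50 D=25] open={R1,R2,R4,R5,R6}
Step 8: reserve R7 B 1 -> on_hand[A=51 B=20 C=56 D=33] avail[A=49 B=15 C=50 D=25] open={R1,R2,R4,R5,R6,R7}
Step 9: reserve R8 B 4 -> on_hand[A=51 B=20 C=56 D=33] avail[A=49 B=11 C=50 D=25] open={R1,R2,R4,R5,R6,R7,R8}
Step 10: commit R7 -> on_hand[A=51 B=19 C=56 D=33] avail[A=49 B=11 C=50 D=25] open={R1,R2,R4,R5,R6,R8}
Step 11: reserve R9 C 8 -> on_hand[A=51 B=19 C=56 D=33] avail[A=49 B=11 C=42 D=25] open={R1,R2,R4,R5,R6,R8,R9}
Step 12: commit R6 -> on_hand[A=51 B=19 C=56 D=25] avail[A=49 B=11 C=42 D=25] open={R1,R2,R4,R5,R8,R9}
Step 13: cancel R5 -> on_hand[A=51 B=19 C=56 D=25] avail[A=49 B=15 C=42 D=25] open={R1,R2,R4,R8,R9}
Step 14: reserve R10 D 7 -> on_hand[A=51 B=19 C=56 D=25] avail[A=49 B=15 C=42 D=18] open={R1,R10,R2,R4,R8,R9}
Step 15: reserve R11 B 6 -> on_hand[A=51 B=19 C=56 D=25] avail[A=49 B=9 C=42 D=18] open={R1,R10,R11,R2,R4,R8,R9}
Step 16: commit R9 -> on_hand[A=51 B=19 C=48 D=25] avail[A=49 B=9 C=42 D=18] open={R1,R10,R11,R2,R4,R8}
Step 17: commit R1 -> on_hand[A=51 B=19 C=43 D=25] avail[A=49 B=9 C=42 D=18] open={R10,R11,R2,R4,R8}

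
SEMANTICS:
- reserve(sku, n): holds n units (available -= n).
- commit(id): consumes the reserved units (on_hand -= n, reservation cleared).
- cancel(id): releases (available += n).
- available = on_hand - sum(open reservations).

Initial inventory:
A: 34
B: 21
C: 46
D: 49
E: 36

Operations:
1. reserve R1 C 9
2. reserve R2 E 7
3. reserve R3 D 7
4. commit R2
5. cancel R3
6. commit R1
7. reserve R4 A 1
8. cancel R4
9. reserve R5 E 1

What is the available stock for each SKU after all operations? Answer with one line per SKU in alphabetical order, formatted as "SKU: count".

Answer: A: 34
B: 21
C: 37
D: 49
E: 28

Derivation:
Step 1: reserve R1 C 9 -> on_hand[A=34 B=21 C=46 D=49 E=36] avail[A=34 B=21 C=37 D=49 E=36] open={R1}
Step 2: reserve R2 E 7 -> on_hand[A=34 B=21 C=46 D=49 E=36] avail[A=34 B=21 C=37 D=49 E=29] open={R1,R2}
Step 3: reserve R3 D 7 -> on_hand[A=34 B=21 C=46 D=49 E=36] avail[A=34 B=21 C=37 D=42 E=29] open={R1,R2,R3}
Step 4: commit R2 -> on_hand[A=34 B=21 C=46 D=49 E=29] avail[A=34 B=21 C=37 D=42 E=29] open={R1,R3}
Step 5: cancel R3 -> on_hand[A=34 B=21 C=46 D=49 E=29] avail[A=34 B=21 C=37 D=49 E=29] open={R1}
Step 6: commit R1 -> on_hand[A=34 B=21 C=37 D=49 E=29] avail[A=34 B=21 C=37 D=49 E=29] open={}
Step 7: reserve R4 A 1 -> on_hand[A=34 B=21 C=37 D=49 E=29] avail[A=33 B=21 C=37 D=49 E=29] open={R4}
Step 8: cancel R4 -> on_hand[A=34 B=21 C=37 D=49 E=29] avail[A=34 B=21 C=37 D=49 E=29] open={}
Step 9: reserve R5 E 1 -> on_hand[A=34 B=21 C=37 D=49 E=29] avail[A=34 B=21 C=37 D=49 E=28] open={R5}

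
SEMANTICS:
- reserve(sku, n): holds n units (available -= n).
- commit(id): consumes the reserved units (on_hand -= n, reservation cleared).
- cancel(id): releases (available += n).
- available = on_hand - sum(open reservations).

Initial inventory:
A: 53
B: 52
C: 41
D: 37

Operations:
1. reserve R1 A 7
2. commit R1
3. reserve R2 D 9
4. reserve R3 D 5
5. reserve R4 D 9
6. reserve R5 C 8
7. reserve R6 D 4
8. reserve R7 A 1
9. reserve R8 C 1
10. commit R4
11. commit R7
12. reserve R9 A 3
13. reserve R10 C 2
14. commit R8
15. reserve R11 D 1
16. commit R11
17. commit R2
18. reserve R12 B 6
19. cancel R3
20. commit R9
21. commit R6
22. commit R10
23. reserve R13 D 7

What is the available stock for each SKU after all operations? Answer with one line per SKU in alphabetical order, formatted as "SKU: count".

Answer: A: 42
B: 46
C: 30
D: 7

Derivation:
Step 1: reserve R1 A 7 -> on_hand[A=53 B=52 C=41 D=37] avail[A=46 B=52 C=41 D=37] open={R1}
Step 2: commit R1 -> on_hand[A=46 B=52 C=41 D=37] avail[A=46 B=52 C=41 D=37] open={}
Step 3: reserve R2 D 9 -> on_hand[A=46 B=52 C=41 D=37] avail[A=46 B=52 C=41 D=28] open={R2}
Step 4: reserve R3 D 5 -> on_hand[A=46 B=52 C=41 D=37] avail[A=46 B=52 C=41 D=23] open={R2,R3}
Step 5: reserve R4 D 9 -> on_hand[A=46 B=52 C=41 D=37] avail[A=46 B=52 C=41 D=14] open={R2,R3,R4}
Step 6: reserve R5 C 8 -> on_hand[A=46 B=52 C=41 D=37] avail[A=46 B=52 C=33 D=14] open={R2,R3,R4,R5}
Step 7: reserve R6 D 4 -> on_hand[A=46 B=52 C=41 D=37] avail[A=46 B=52 C=33 D=10] open={R2,R3,R4,R5,R6}
Step 8: reserve R7 A 1 -> on_hand[A=46 B=52 C=41 D=37] avail[A=45 B=52 C=33 D=10] open={R2,R3,R4,R5,R6,R7}
Step 9: reserve R8 C 1 -> on_hand[A=46 B=52 C=41 D=37] avail[A=45 B=52 C=32 D=10] open={R2,R3,R4,R5,R6,R7,R8}
Step 10: commit R4 -> on_hand[A=46 B=52 C=41 D=28] avail[A=45 B=52 C=32 D=10] open={R2,R3,R5,R6,R7,R8}
Step 11: commit R7 -> on_hand[A=45 B=52 C=41 D=28] avail[A=45 B=52 C=32 D=10] open={R2,R3,R5,R6,R8}
Step 12: reserve R9 A 3 -> on_hand[A=45 B=52 C=41 D=28] avail[A=42 B=52 C=32 D=10] open={R2,R3,R5,R6,R8,R9}
Step 13: reserve R10 C 2 -> on_hand[A=45 B=52 C=41 D=28] avail[A=42 B=52 C=30 D=10] open={R10,R2,R3,R5,R6,R8,R9}
Step 14: commit R8 -> on_hand[A=45 B=52 C=40 D=28] avail[A=42 B=52 C=30 D=10] open={R10,R2,R3,R5,R6,R9}
Step 15: reserve R11 D 1 -> on_hand[A=45 B=52 C=40 D=28] avail[A=42 B=52 C=30 D=9] open={R10,R11,R2,R3,R5,R6,R9}
Step 16: commit R11 -> on_hand[A=45 B=52 C=40 D=27] avail[A=42 B=52 C=30 D=9] open={R10,R2,R3,R5,R6,R9}
Step 17: commit R2 -> on_hand[A=45 B=52 C=40 D=18] avail[A=42 B=52 C=30 D=9] open={R10,R3,R5,R6,R9}
Step 18: reserve R12 B 6 -> on_hand[A=45 B=52 C=40 D=18] avail[A=42 B=46 C=30 D=9] open={R10,R12,R3,R5,R6,R9}
Step 19: cancel R3 -> on_hand[A=45 B=52 C=40 D=18] avail[A=42 B=46 C=30 D=14] open={R10,R12,R5,R6,R9}
Step 20: commit R9 -> on_hand[A=42 B=52 C=40 D=18] avail[A=42 B=46 C=30 D=14] open={R10,R12,R5,R6}
Step 21: commit R6 -> on_hand[A=42 B=52 C=40 D=14] avail[A=42 B=46 C=30 D=14] open={R10,R12,R5}
Step 22: commit R10 -> on_hand[A=42 B=52 C=38 D=14] avail[A=42 B=46 C=30 D=14] open={R12,R5}
Step 23: reserve R13 D 7 -> on_hand[A=42 B=52 C=38 D=14] avail[A=42 B=46 C=30 D=7] open={R12,R13,R5}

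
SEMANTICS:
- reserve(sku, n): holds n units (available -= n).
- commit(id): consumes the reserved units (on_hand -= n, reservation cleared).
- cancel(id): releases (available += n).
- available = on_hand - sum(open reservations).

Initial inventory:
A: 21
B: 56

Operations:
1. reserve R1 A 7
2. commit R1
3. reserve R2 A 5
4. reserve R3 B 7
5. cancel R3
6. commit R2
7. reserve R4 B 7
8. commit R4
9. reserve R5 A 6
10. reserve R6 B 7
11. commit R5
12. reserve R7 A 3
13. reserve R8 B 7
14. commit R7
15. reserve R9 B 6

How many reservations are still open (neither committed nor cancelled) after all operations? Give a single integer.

Answer: 3

Derivation:
Step 1: reserve R1 A 7 -> on_hand[A=21 B=56] avail[A=14 B=56] open={R1}
Step 2: commit R1 -> on_hand[A=14 B=56] avail[A=14 B=56] open={}
Step 3: reserve R2 A 5 -> on_hand[A=14 B=56] avail[A=9 B=56] open={R2}
Step 4: reserve R3 B 7 -> on_hand[A=14 B=56] avail[A=9 B=49] open={R2,R3}
Step 5: cancel R3 -> on_hand[A=14 B=56] avail[A=9 B=56] open={R2}
Step 6: commit R2 -> on_hand[A=9 B=56] avail[A=9 B=56] open={}
Step 7: reserve R4 B 7 -> on_hand[A=9 B=56] avail[A=9 B=49] open={R4}
Step 8: commit R4 -> on_hand[A=9 B=49] avail[A=9 B=49] open={}
Step 9: reserve R5 A 6 -> on_hand[A=9 B=49] avail[A=3 B=49] open={R5}
Step 10: reserve R6 B 7 -> on_hand[A=9 B=49] avail[A=3 B=42] open={R5,R6}
Step 11: commit R5 -> on_hand[A=3 B=49] avail[A=3 B=42] open={R6}
Step 12: reserve R7 A 3 -> on_hand[A=3 B=49] avail[A=0 B=42] open={R6,R7}
Step 13: reserve R8 B 7 -> on_hand[A=3 B=49] avail[A=0 B=35] open={R6,R7,R8}
Step 14: commit R7 -> on_hand[A=0 B=49] avail[A=0 B=35] open={R6,R8}
Step 15: reserve R9 B 6 -> on_hand[A=0 B=49] avail[A=0 B=29] open={R6,R8,R9}
Open reservations: ['R6', 'R8', 'R9'] -> 3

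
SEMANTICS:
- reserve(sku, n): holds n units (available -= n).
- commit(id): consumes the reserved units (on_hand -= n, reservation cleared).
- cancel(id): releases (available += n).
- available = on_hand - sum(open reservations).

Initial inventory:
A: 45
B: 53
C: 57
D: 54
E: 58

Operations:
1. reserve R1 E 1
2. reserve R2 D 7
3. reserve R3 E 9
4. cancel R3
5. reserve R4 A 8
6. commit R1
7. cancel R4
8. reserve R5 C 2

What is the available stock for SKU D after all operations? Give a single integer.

Step 1: reserve R1 E 1 -> on_hand[A=45 B=53 C=57 D=54 E=58] avail[A=45 B=53 C=57 D=54 E=57] open={R1}
Step 2: reserve R2 D 7 -> on_hand[A=45 B=53 C=57 D=54 E=58] avail[A=45 B=53 C=57 D=47 E=57] open={R1,R2}
Step 3: reserve R3 E 9 -> on_hand[A=45 B=53 C=57 D=54 E=58] avail[A=45 B=53 C=57 D=47 E=48] open={R1,R2,R3}
Step 4: cancel R3 -> on_hand[A=45 B=53 C=57 D=54 E=58] avail[A=45 B=53 C=57 D=47 E=57] open={R1,R2}
Step 5: reserve R4 A 8 -> on_hand[A=45 B=53 C=57 D=54 E=58] avail[A=37 B=53 C=57 D=47 E=57] open={R1,R2,R4}
Step 6: commit R1 -> on_hand[A=45 B=53 C=57 D=54 E=57] avail[A=37 B=53 C=57 D=47 E=57] open={R2,R4}
Step 7: cancel R4 -> on_hand[A=45 B=53 C=57 D=54 E=57] avail[A=45 B=53 C=57 D=47 E=57] open={R2}
Step 8: reserve R5 C 2 -> on_hand[A=45 B=53 C=57 D=54 E=57] avail[A=45 B=53 C=55 D=47 E=57] open={R2,R5}
Final available[D] = 47

Answer: 47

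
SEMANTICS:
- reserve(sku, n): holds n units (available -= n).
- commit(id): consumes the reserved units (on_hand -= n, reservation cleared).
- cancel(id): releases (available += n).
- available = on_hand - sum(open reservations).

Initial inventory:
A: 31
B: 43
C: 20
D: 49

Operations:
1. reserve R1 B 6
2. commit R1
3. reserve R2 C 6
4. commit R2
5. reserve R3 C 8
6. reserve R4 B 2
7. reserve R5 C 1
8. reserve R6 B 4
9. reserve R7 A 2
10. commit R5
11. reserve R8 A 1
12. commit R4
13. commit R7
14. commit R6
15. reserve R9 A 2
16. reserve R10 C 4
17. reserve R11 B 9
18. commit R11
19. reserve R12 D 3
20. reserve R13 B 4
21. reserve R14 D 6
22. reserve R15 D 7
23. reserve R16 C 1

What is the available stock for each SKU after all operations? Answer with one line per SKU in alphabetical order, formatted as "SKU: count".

Step 1: reserve R1 B 6 -> on_hand[A=31 B=43 C=20 D=49] avail[A=31 B=37 C=20 D=49] open={R1}
Step 2: commit R1 -> on_hand[A=31 B=37 C=20 D=49] avail[A=31 B=37 C=20 D=49] open={}
Step 3: reserve R2 C 6 -> on_hand[A=31 B=37 C=20 D=49] avail[A=31 B=37 C=14 D=49] open={R2}
Step 4: commit R2 -> on_hand[A=31 B=37 C=14 D=49] avail[A=31 B=37 C=14 D=49] open={}
Step 5: reserve R3 C 8 -> on_hand[A=31 B=37 C=14 D=49] avail[A=31 B=37 C=6 D=49] open={R3}
Step 6: reserve R4 B 2 -> on_hand[A=31 B=37 C=14 D=49] avail[A=31 B=35 C=6 D=49] open={R3,R4}
Step 7: reserve R5 C 1 -> on_hand[A=31 B=37 C=14 D=49] avail[A=31 B=35 C=5 D=49] open={R3,R4,R5}
Step 8: reserve R6 B 4 -> on_hand[A=31 B=37 C=14 D=49] avail[A=31 B=31 C=5 D=49] open={R3,R4,R5,R6}
Step 9: reserve R7 A 2 -> on_hand[A=31 B=37 C=14 D=49] avail[A=29 B=31 C=5 D=49] open={R3,R4,R5,R6,R7}
Step 10: commit R5 -> on_hand[A=31 B=37 C=13 D=49] avail[A=29 B=31 C=5 D=49] open={R3,R4,R6,R7}
Step 11: reserve R8 A 1 -> on_hand[A=31 B=37 C=13 D=49] avail[A=28 B=31 C=5 D=49] open={R3,R4,R6,R7,R8}
Step 12: commit R4 -> on_hand[A=31 B=35 C=13 D=49] avail[A=28 B=31 C=5 D=49] open={R3,R6,R7,R8}
Step 13: commit R7 -> on_hand[A=29 B=35 C=13 D=49] avail[A=28 B=31 C=5 D=49] open={R3,R6,R8}
Step 14: commit R6 -> on_hand[A=29 B=31 C=13 D=49] avail[A=28 B=31 C=5 D=49] open={R3,R8}
Step 15: reserve R9 A 2 -> on_hand[A=29 B=31 C=13 D=49] avail[A=26 B=31 C=5 D=49] open={R3,R8,R9}
Step 16: reserve R10 C 4 -> on_hand[A=29 B=31 C=13 D=49] avail[A=26 B=31 C=1 D=49] open={R10,R3,R8,R9}
Step 17: reserve R11 B 9 -> on_hand[A=29 B=31 C=13 D=49] avail[A=26 B=22 C=1 D=49] open={R10,R11,R3,R8,R9}
Step 18: commit R11 -> on_hand[A=29 B=22 C=13 D=49] avail[A=26 B=22 C=1 D=49] open={R10,R3,R8,R9}
Step 19: reserve R12 D 3 -> on_hand[A=29 B=22 C=13 D=49] avail[A=26 B=22 C=1 D=46] open={R10,R12,R3,R8,R9}
Step 20: reserve R13 B 4 -> on_hand[A=29 B=22 C=13 D=49] avail[A=26 B=18 C=1 D=46] open={R10,R12,R13,R3,R8,R9}
Step 21: reserve R14 D 6 -> on_hand[A=29 B=22 C=13 D=49] avail[A=26 B=18 C=1 D=40] open={R10,R12,R13,R14,R3,R8,R9}
Step 22: reserve R15 D 7 -> on_hand[A=29 B=22 C=13 D=49] avail[A=26 B=18 C=1 D=33] open={R10,R12,R13,R14,R15,R3,R8,R9}
Step 23: reserve R16 C 1 -> on_hand[A=29 B=22 C=13 D=49] avail[A=26 B=18 C=0 D=33] open={R10,R12,R13,R14,R15,R16,R3,R8,R9}

Answer: A: 26
B: 18
C: 0
D: 33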